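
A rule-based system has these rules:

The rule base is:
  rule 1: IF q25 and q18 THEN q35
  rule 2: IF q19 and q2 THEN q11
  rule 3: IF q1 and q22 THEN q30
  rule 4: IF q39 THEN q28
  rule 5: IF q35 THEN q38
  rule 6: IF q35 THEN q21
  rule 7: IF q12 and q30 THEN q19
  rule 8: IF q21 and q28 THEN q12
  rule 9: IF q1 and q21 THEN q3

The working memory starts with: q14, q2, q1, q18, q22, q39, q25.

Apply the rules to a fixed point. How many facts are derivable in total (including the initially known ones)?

Round 1: rule 1 [IF q25 and q18 THEN q35]; rule 3 [IF q1 and q22 THEN q30]; rule 4 [IF q39 THEN q28]. Adds q35, q30, q28.
Round 2: rule 5 [IF q35 THEN q38]; rule 6 [IF q35 THEN q21]. Adds q38, q21.
Round 3: rule 8 [IF q21 and q28 THEN q12]; rule 9 [IF q1 and q21 THEN q3]. Adds q12, q3.
Round 4: rule 7 [IF q12 and q30 THEN q19]. Adds q19.
Round 5: rule 2 [IF q19 and q2 THEN q11]. Adds q11.
Closure: {q1, q11, q12, q14, q18, q19, q2, q21, q22, q25, q28, q3, q30, q35, q38, q39} — 16 facts.

16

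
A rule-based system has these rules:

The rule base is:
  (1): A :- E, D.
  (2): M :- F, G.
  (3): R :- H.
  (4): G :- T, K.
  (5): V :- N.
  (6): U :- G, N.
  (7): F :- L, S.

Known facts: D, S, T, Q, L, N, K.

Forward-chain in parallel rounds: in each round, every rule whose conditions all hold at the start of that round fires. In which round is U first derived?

Round 1 fires (4), (5), (7), giving G, V, F.
Round 2 fires (2), (6), giving M, U.
U first appears in round 2.

2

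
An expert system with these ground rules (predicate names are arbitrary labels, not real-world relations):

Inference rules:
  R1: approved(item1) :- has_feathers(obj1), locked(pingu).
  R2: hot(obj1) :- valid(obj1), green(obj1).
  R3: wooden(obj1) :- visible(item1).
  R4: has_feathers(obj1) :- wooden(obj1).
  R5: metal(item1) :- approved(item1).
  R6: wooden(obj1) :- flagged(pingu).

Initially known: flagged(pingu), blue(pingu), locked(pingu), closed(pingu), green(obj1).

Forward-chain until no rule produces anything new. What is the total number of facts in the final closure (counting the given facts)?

[1] R6 [wooden(obj1) :- flagged(pingu).]. ⇒ new: wooden(obj1).
[2] R4 [has_feathers(obj1) :- wooden(obj1).]. ⇒ new: has_feathers(obj1).
[3] R1 [approved(item1) :- has_feathers(obj1), locked(pingu).]. ⇒ new: approved(item1).
[4] R5 [metal(item1) :- approved(item1).]. ⇒ new: metal(item1).
Closure: {approved(item1), blue(pingu), closed(pingu), flagged(pingu), green(obj1), has_feathers(obj1), locked(pingu), metal(item1), wooden(obj1)} — 9 facts.

9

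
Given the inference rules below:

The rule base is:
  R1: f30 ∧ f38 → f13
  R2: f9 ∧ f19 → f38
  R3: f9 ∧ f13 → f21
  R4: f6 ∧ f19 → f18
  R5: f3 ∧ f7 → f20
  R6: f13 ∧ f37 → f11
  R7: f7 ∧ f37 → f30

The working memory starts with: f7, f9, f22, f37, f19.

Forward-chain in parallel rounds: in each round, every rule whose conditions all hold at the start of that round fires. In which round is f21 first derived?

Round 1: R2 [f9 ∧ f19 → f38]; R7 [f7 ∧ f37 → f30]. Adds f38, f30.
Round 2: R1 [f30 ∧ f38 → f13]. Adds f13.
Round 3: R3 [f9 ∧ f13 → f21]; R6 [f13 ∧ f37 → f11]. Adds f21, f11.
f21 first appears in round 3.

3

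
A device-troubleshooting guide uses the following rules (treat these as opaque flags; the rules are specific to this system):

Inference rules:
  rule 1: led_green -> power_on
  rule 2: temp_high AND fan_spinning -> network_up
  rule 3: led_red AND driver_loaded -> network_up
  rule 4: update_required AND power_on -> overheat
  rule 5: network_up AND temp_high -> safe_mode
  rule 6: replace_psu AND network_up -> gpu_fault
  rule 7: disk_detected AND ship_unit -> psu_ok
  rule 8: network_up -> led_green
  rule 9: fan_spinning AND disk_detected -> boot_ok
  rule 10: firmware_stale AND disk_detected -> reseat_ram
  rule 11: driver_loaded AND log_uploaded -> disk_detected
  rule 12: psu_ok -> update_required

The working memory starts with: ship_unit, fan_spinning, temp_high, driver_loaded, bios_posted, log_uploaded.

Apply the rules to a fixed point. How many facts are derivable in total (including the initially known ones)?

Round 1 — rule 2, rule 11, derive network_up, disk_detected.
Round 2 — rule 5, rule 7, rule 8, rule 9, derive safe_mode, psu_ok, led_green, boot_ok.
Round 3 — rule 1, rule 12, derive power_on, update_required.
Round 4 — rule 4, derive overheat.
Closure: {bios_posted, boot_ok, disk_detected, driver_loaded, fan_spinning, led_green, log_uploaded, network_up, overheat, power_on, psu_ok, safe_mode, ship_unit, temp_high, update_required} — 15 facts.

15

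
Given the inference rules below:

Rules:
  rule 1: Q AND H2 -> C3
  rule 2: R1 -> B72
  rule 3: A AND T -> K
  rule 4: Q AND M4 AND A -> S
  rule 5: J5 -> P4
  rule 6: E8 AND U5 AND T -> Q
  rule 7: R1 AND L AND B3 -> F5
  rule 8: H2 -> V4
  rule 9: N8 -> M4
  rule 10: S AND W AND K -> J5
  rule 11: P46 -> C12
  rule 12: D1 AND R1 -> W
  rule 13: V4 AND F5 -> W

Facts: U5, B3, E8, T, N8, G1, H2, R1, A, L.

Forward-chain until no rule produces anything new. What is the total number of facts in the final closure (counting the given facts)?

[1] rule 2 [R1 -> B72]; rule 3 [A AND T -> K]; rule 6 [E8 AND U5 AND T -> Q]; rule 7 [R1 AND L AND B3 -> F5]; rule 8 [H2 -> V4]; rule 9 [N8 -> M4]. ⇒ new: B72, K, Q, F5, V4, M4.
[2] rule 1 [Q AND H2 -> C3]; rule 4 [Q AND M4 AND A -> S]; rule 13 [V4 AND F5 -> W]. ⇒ new: C3, S, W.
[3] rule 10 [S AND W AND K -> J5]. ⇒ new: J5.
[4] rule 5 [J5 -> P4]. ⇒ new: P4.
Closure: {A, B3, B72, C3, E8, F5, G1, H2, J5, K, L, M4, N8, P4, Q, R1, S, T, U5, V4, W} — 21 facts.

21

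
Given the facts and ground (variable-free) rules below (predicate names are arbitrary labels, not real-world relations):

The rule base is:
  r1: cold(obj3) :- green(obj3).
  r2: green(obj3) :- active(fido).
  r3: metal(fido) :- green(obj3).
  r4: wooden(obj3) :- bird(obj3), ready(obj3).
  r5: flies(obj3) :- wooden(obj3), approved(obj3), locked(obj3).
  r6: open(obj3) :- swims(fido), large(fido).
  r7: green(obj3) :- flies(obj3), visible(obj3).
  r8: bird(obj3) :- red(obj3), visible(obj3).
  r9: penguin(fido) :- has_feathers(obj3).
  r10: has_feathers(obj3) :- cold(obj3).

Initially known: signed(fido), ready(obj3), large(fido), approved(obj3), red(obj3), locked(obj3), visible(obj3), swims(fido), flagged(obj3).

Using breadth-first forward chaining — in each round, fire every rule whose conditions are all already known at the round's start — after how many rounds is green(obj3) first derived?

[1] r6 [open(obj3) :- swims(fido), large(fido).]; r8 [bird(obj3) :- red(obj3), visible(obj3).]. ⇒ new: open(obj3), bird(obj3).
[2] r4 [wooden(obj3) :- bird(obj3), ready(obj3).]. ⇒ new: wooden(obj3).
[3] r5 [flies(obj3) :- wooden(obj3), approved(obj3), locked(obj3).]. ⇒ new: flies(obj3).
[4] r7 [green(obj3) :- flies(obj3), visible(obj3).]. ⇒ new: green(obj3).
green(obj3) first appears in round 4.

4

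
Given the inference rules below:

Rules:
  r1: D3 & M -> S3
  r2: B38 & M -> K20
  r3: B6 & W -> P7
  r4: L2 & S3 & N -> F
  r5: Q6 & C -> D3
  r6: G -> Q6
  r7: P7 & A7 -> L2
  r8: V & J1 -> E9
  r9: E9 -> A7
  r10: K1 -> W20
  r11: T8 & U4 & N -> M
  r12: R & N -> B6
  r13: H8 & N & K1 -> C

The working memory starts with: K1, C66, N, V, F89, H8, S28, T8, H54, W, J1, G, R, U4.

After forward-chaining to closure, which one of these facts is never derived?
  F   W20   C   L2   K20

[1] r6 [G -> Q6]; r8 [V & J1 -> E9]; r10 [K1 -> W20]; r11 [T8 & U4 & N -> M]; r12 [R & N -> B6]; r13 [H8 & N & K1 -> C]. ⇒ new: Q6, E9, W20, M, B6, C.
[2] r3 [B6 & W -> P7]; r5 [Q6 & C -> D3]; r9 [E9 -> A7]. ⇒ new: P7, D3, A7.
[3] r1 [D3 & M -> S3]; r7 [P7 & A7 -> L2]. ⇒ new: S3, L2.
[4] r4 [L2 & S3 & N -> F]. ⇒ new: F.
Derived: L2 (round 3), C (round 1), F (round 4), W20 (round 1). K20 never appears in any round.

K20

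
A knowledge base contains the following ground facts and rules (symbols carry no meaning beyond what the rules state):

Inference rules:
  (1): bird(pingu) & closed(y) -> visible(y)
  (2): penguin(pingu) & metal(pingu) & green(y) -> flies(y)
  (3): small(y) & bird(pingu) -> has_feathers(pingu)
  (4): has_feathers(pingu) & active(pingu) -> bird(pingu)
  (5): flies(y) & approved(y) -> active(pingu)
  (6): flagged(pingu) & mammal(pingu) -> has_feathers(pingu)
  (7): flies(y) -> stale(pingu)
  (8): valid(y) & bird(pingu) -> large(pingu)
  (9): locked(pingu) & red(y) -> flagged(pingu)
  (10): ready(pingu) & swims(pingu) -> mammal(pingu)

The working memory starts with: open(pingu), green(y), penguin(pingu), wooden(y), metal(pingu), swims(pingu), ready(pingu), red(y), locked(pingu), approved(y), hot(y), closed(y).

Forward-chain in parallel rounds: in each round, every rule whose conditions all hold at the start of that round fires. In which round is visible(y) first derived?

Round 1 fires (2), (9), (10), giving flies(y), flagged(pingu), mammal(pingu).
Round 2 fires (5), (6), (7), giving active(pingu), has_feathers(pingu), stale(pingu).
Round 3 fires (4), giving bird(pingu).
Round 4 fires (1), giving visible(y).
visible(y) first appears in round 4.

4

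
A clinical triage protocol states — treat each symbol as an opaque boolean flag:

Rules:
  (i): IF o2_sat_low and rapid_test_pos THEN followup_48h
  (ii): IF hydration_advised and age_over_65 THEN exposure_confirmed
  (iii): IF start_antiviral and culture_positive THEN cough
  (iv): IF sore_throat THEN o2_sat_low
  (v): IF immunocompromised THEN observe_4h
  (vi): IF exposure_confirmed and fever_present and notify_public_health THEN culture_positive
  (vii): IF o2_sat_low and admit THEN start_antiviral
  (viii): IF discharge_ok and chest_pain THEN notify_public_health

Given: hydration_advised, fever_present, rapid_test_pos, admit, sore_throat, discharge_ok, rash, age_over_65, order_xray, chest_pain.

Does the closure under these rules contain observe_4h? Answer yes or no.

Round 1: (ii) [IF hydration_advised and age_over_65 THEN exposure_confirmed]; (iv) [IF sore_throat THEN o2_sat_low]; (viii) [IF discharge_ok and chest_pain THEN notify_public_health]. Adds exposure_confirmed, o2_sat_low, notify_public_health.
Round 2: (i) [IF o2_sat_low and rapid_test_pos THEN followup_48h]; (vi) [IF exposure_confirmed and fever_present and notify_public_health THEN culture_positive]; (vii) [IF o2_sat_low and admit THEN start_antiviral]. Adds followup_48h, culture_positive, start_antiviral.
Round 3: (iii) [IF start_antiviral and culture_positive THEN cough]. Adds cough.
Fixed point reached. observe_4h is concluded only by (v); (v) needs immunocompromised (never derived).

no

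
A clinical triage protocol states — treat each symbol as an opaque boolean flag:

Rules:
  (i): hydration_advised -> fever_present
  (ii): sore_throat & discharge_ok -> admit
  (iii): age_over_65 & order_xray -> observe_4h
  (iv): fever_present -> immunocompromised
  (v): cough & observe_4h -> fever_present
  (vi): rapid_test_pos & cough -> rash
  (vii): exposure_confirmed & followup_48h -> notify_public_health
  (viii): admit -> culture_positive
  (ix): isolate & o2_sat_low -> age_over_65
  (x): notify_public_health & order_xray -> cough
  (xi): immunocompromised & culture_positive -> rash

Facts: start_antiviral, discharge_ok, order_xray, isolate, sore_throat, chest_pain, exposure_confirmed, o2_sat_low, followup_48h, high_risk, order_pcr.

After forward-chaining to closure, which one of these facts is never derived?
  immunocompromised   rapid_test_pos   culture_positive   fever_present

Round 1 fires (ii), (vii), (ix), giving admit, notify_public_health, age_over_65.
Round 2 fires (iii), (viii), (x), giving observe_4h, culture_positive, cough.
Round 3 fires (v), giving fever_present.
Round 4 fires (iv), giving immunocompromised.
Round 5 fires (xi), giving rash.
Derived: fever_present (round 3), culture_positive (round 2), immunocompromised (round 4). rapid_test_pos never appears in any round.

rapid_test_pos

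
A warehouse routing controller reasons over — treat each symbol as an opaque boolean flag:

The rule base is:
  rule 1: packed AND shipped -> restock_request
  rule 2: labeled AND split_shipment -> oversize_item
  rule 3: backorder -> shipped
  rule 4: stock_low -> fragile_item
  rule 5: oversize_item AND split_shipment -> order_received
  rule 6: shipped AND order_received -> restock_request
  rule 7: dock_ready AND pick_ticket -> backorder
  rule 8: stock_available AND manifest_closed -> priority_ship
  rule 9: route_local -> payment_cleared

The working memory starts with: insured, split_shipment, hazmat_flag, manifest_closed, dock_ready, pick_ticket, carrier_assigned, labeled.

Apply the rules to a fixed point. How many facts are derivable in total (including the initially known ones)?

Round 1: rule 2 [labeled AND split_shipment -> oversize_item]; rule 7 [dock_ready AND pick_ticket -> backorder]. Adds oversize_item, backorder.
Round 2: rule 3 [backorder -> shipped]; rule 5 [oversize_item AND split_shipment -> order_received]. Adds shipped, order_received.
Round 3: rule 6 [shipped AND order_received -> restock_request]. Adds restock_request.
Closure: {backorder, carrier_assigned, dock_ready, hazmat_flag, insured, labeled, manifest_closed, order_received, oversize_item, pick_ticket, restock_request, shipped, split_shipment} — 13 facts.

13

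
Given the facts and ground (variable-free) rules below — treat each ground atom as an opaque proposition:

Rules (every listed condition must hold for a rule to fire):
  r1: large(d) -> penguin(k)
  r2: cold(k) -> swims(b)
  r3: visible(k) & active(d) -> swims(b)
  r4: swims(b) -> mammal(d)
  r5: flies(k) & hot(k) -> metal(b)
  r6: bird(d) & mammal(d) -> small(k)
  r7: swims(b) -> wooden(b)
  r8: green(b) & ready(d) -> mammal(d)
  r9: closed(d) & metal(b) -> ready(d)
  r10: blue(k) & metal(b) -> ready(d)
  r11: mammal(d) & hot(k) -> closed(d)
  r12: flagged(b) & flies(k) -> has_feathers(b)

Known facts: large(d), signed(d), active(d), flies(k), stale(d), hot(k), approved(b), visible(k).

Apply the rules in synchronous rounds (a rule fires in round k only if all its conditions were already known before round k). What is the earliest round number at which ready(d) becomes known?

Round 1 fires r1, r3, r5, giving penguin(k), swims(b), metal(b).
Round 2 fires r4, r7, giving mammal(d), wooden(b).
Round 3 fires r11, giving closed(d).
Round 4 fires r9, giving ready(d).
ready(d) first appears in round 4.

4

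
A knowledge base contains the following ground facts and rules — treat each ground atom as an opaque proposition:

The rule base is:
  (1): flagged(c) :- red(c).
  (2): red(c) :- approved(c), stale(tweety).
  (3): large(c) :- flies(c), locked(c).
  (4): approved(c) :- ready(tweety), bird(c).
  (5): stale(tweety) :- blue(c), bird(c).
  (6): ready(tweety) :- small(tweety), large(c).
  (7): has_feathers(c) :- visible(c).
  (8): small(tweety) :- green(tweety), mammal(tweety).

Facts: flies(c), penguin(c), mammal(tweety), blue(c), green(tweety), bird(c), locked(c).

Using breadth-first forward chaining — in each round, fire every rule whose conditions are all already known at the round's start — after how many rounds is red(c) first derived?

4

Round 1 fires (3), (5), (8), giving large(c), stale(tweety), small(tweety).
Round 2 fires (6), giving ready(tweety).
Round 3 fires (4), giving approved(c).
Round 4 fires (2), giving red(c).
red(c) first appears in round 4.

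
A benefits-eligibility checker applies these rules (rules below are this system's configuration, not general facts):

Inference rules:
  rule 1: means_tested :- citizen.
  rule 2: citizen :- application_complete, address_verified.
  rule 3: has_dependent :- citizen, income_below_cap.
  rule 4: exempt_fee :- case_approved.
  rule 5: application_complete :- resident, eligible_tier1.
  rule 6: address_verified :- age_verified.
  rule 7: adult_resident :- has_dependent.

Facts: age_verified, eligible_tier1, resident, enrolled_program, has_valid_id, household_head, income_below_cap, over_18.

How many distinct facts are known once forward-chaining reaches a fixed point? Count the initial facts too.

14

Round 1 — rule 5, rule 6, derive application_complete, address_verified.
Round 2 — rule 2, derive citizen.
Round 3 — rule 1, rule 3, derive means_tested, has_dependent.
Round 4 — rule 7, derive adult_resident.
Closure: {address_verified, adult_resident, age_verified, application_complete, citizen, eligible_tier1, enrolled_program, has_dependent, has_valid_id, household_head, income_below_cap, means_tested, over_18, resident} — 14 facts.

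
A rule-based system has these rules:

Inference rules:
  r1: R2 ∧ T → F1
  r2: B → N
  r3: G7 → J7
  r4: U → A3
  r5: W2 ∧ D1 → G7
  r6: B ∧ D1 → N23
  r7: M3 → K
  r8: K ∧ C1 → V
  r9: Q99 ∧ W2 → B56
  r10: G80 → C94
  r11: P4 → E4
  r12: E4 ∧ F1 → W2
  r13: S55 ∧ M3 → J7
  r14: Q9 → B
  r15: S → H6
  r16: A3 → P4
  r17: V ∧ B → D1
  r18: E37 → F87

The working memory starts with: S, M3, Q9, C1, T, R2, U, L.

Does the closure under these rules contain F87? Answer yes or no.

Round 1: r1 [R2 ∧ T → F1]; r4 [U → A3]; r7 [M3 → K]; r14 [Q9 → B]; r15 [S → H6]. New: F1, A3, K, B, H6.
Round 2: r2 [B → N]; r8 [K ∧ C1 → V]; r16 [A3 → P4]. New: N, V, P4.
Round 3: r11 [P4 → E4]; r17 [V ∧ B → D1]. New: E4, D1.
Round 4: r6 [B ∧ D1 → N23]; r12 [E4 ∧ F1 → W2]. New: N23, W2.
Round 5: r5 [W2 ∧ D1 → G7]. New: G7.
Round 6: r3 [G7 → J7]. New: J7.
Fixed point reached. F87 is concluded only by r18; r18 needs E37 (never derived).

no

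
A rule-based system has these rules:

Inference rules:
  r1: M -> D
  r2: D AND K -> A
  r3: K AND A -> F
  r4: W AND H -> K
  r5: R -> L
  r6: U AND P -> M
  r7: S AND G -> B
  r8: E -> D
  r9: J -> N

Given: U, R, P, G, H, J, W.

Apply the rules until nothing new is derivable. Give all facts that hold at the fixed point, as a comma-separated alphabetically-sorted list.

A, D, F, G, H, J, K, L, M, N, P, R, U, W

Round 1 fires r4, r5, r6, r9, giving K, L, M, N.
Round 2 fires r1, giving D.
Round 3 fires r2, giving A.
Round 4 fires r3, giving F.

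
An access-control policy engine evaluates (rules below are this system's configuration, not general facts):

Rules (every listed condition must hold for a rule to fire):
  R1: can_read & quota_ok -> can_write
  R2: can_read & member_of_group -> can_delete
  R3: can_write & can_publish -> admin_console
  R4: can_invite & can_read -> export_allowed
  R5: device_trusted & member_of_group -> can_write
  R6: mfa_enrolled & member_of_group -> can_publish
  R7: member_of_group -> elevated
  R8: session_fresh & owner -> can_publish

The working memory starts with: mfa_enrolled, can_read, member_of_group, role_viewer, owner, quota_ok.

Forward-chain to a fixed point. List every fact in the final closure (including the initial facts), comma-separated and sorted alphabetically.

Round 1 — R1, R2, R6, R7, derive can_write, can_delete, can_publish, elevated.
Round 2 — R3, derive admin_console.

admin_console, can_delete, can_publish, can_read, can_write, elevated, member_of_group, mfa_enrolled, owner, quota_ok, role_viewer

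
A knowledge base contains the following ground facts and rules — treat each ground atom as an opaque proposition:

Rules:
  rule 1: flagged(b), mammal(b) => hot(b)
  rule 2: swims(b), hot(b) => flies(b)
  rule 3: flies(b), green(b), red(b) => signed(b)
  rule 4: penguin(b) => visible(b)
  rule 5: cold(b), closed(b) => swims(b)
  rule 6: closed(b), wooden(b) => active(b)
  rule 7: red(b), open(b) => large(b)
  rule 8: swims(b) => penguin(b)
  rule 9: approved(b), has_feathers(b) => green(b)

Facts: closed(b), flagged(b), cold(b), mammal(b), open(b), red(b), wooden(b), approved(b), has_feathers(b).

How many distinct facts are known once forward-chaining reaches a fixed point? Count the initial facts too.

Round 1 fires rule 1, rule 5, rule 6, rule 7, rule 9, giving hot(b), swims(b), active(b), large(b), green(b).
Round 2 fires rule 2, rule 8, giving flies(b), penguin(b).
Round 3 fires rule 3, rule 4, giving signed(b), visible(b).
Closure: {active(b), approved(b), closed(b), cold(b), flagged(b), flies(b), green(b), has_feathers(b), hot(b), large(b), mammal(b), open(b), penguin(b), red(b), signed(b), swims(b), visible(b), wooden(b)} — 18 facts.

18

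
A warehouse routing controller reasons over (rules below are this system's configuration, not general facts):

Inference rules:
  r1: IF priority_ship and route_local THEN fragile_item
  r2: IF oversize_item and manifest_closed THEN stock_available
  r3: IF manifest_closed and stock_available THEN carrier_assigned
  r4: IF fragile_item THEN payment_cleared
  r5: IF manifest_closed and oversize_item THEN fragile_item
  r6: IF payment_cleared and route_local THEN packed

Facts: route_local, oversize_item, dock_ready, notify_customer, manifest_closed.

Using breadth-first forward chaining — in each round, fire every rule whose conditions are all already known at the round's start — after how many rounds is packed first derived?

3

Round 1 fires r2, r5, giving stock_available, fragile_item.
Round 2 fires r3, r4, giving carrier_assigned, payment_cleared.
Round 3 fires r6, giving packed.
packed first appears in round 3.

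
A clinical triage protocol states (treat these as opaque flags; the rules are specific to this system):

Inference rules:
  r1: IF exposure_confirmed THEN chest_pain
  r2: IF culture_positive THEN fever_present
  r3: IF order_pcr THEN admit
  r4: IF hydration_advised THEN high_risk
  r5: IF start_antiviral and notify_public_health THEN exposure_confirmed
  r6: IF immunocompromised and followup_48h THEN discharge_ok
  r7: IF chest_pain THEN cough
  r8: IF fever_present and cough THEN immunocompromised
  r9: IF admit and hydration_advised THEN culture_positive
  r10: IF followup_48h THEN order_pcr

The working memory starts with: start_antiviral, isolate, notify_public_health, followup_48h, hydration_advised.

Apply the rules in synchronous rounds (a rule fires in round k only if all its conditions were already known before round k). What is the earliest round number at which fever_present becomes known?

Round 1: r4 [IF hydration_advised THEN high_risk]; r5 [IF start_antiviral and notify_public_health THEN exposure_confirmed]; r10 [IF followup_48h THEN order_pcr]. Adds high_risk, exposure_confirmed, order_pcr.
Round 2: r1 [IF exposure_confirmed THEN chest_pain]; r3 [IF order_pcr THEN admit]. Adds chest_pain, admit.
Round 3: r7 [IF chest_pain THEN cough]; r9 [IF admit and hydration_advised THEN culture_positive]. Adds cough, culture_positive.
Round 4: r2 [IF culture_positive THEN fever_present]. Adds fever_present.
fever_present first appears in round 4.

4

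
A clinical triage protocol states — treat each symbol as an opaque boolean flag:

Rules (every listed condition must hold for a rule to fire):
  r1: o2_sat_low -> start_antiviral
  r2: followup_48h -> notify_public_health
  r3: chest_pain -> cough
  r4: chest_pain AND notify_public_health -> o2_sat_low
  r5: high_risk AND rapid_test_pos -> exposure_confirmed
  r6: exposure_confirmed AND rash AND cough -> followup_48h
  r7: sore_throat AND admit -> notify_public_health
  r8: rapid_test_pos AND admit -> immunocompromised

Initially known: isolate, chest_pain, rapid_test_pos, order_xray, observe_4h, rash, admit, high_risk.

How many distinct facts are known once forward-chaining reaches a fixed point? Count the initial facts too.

Round 1: r3 [chest_pain -> cough]; r5 [high_risk AND rapid_test_pos -> exposure_confirmed]; r8 [rapid_test_pos AND admit -> immunocompromised]. Adds cough, exposure_confirmed, immunocompromised.
Round 2: r6 [exposure_confirmed AND rash AND cough -> followup_48h]. Adds followup_48h.
Round 3: r2 [followup_48h -> notify_public_health]. Adds notify_public_health.
Round 4: r4 [chest_pain AND notify_public_health -> o2_sat_low]. Adds o2_sat_low.
Round 5: r1 [o2_sat_low -> start_antiviral]. Adds start_antiviral.
Closure: {admit, chest_pain, cough, exposure_confirmed, followup_48h, high_risk, immunocompromised, isolate, notify_public_health, o2_sat_low, observe_4h, order_xray, rapid_test_pos, rash, start_antiviral} — 15 facts.

15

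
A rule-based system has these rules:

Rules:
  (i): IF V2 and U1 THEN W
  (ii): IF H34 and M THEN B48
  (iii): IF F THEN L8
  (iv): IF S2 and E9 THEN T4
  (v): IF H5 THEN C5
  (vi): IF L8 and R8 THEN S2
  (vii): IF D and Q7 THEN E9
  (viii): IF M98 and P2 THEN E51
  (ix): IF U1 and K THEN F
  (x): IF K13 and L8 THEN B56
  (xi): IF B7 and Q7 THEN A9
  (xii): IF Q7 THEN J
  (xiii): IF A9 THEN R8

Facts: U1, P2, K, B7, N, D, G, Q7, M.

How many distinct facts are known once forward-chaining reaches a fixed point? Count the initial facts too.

17

Round 1 fires (vii), (ix), (xi), (xii), giving E9, F, A9, J.
Round 2 fires (iii), (xiii), giving L8, R8.
Round 3 fires (vi), giving S2.
Round 4 fires (iv), giving T4.
Closure: {A9, B7, D, E9, F, G, J, K, L8, M, N, P2, Q7, R8, S2, T4, U1} — 17 facts.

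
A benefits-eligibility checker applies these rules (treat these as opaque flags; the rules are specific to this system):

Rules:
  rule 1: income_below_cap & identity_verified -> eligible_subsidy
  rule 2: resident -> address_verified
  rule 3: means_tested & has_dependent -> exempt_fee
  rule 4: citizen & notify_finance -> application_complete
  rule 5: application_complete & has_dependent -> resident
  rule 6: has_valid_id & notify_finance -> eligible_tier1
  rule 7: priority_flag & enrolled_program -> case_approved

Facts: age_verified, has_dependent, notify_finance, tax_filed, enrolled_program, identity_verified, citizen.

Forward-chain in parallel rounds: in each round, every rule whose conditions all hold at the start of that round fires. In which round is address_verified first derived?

3

Round 1 fires rule 4, giving application_complete.
Round 2 fires rule 5, giving resident.
Round 3 fires rule 2, giving address_verified.
address_verified first appears in round 3.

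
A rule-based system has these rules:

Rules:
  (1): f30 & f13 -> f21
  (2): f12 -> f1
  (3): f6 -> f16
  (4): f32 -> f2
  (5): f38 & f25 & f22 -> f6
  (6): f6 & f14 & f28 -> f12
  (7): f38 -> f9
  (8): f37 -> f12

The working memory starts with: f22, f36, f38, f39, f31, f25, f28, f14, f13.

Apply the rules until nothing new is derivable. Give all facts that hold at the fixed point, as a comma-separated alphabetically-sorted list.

f1, f12, f13, f14, f16, f22, f25, f28, f31, f36, f38, f39, f6, f9

Round 1: (5) [f38 & f25 & f22 -> f6]; (7) [f38 -> f9]. Adds f6, f9.
Round 2: (3) [f6 -> f16]; (6) [f6 & f14 & f28 -> f12]. Adds f16, f12.
Round 3: (2) [f12 -> f1]. Adds f1.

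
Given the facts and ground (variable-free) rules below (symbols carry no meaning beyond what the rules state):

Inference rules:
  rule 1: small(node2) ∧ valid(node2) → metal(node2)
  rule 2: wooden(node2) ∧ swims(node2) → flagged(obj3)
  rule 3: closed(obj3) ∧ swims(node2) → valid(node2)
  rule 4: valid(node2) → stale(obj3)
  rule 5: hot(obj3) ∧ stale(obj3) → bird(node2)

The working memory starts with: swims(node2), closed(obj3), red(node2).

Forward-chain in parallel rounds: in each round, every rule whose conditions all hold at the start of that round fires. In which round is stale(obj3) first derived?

Round 1: rule 3 [closed(obj3) ∧ swims(node2) → valid(node2)]. Adds valid(node2).
Round 2: rule 4 [valid(node2) → stale(obj3)]. Adds stale(obj3).
stale(obj3) first appears in round 2.

2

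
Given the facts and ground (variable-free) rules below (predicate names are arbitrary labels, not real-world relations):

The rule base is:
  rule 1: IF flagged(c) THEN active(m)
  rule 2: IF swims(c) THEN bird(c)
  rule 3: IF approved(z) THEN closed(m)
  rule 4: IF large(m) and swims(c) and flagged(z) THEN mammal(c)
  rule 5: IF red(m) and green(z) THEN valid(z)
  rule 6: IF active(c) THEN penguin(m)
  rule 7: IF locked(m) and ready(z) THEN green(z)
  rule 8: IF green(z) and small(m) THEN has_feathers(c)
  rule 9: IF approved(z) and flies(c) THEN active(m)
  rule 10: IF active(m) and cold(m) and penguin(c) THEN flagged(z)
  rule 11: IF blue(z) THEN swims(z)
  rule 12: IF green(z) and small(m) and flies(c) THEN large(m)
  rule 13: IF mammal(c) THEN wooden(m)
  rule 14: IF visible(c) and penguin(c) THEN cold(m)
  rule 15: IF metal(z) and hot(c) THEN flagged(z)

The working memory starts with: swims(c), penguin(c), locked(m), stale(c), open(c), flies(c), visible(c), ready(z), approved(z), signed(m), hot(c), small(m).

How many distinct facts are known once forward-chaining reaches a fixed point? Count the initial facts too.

22

Round 1 fires rule 2, rule 3, rule 7, rule 9, rule 14, giving bird(c), closed(m), green(z), active(m), cold(m).
Round 2 fires rule 8, rule 10, rule 12, giving has_feathers(c), flagged(z), large(m).
Round 3 fires rule 4, giving mammal(c).
Round 4 fires rule 13, giving wooden(m).
Closure: {active(m), approved(z), bird(c), closed(m), cold(m), flagged(z), flies(c), green(z), has_feathers(c), hot(c), large(m), locked(m), mammal(c), open(c), penguin(c), ready(z), signed(m), small(m), stale(c), swims(c), visible(c), wooden(m)} — 22 facts.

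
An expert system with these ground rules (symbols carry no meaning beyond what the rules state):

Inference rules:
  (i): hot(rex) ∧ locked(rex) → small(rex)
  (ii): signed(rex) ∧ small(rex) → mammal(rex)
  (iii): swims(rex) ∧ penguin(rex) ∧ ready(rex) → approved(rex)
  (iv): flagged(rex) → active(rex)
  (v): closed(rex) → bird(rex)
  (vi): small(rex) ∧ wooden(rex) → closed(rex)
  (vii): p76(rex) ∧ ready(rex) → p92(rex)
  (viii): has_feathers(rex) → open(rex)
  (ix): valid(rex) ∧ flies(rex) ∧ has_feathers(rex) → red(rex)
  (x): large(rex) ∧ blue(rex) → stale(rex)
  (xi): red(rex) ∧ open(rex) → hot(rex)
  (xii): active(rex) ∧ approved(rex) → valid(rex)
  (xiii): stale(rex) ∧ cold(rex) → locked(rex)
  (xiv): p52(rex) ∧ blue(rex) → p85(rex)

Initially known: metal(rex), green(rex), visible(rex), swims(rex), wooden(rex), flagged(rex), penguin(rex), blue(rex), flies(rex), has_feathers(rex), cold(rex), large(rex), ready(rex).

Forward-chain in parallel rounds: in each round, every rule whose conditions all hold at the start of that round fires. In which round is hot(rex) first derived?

Round 1: (iii) [swims(rex) ∧ penguin(rex) ∧ ready(rex) → approved(rex)]; (iv) [flagged(rex) → active(rex)]; (viii) [has_feathers(rex) → open(rex)]; (x) [large(rex) ∧ blue(rex) → stale(rex)]. Adds approved(rex), active(rex), open(rex), stale(rex).
Round 2: (xii) [active(rex) ∧ approved(rex) → valid(rex)]; (xiii) [stale(rex) ∧ cold(rex) → locked(rex)]. Adds valid(rex), locked(rex).
Round 3: (ix) [valid(rex) ∧ flies(rex) ∧ has_feathers(rex) → red(rex)]. Adds red(rex).
Round 4: (xi) [red(rex) ∧ open(rex) → hot(rex)]. Adds hot(rex).
hot(rex) first appears in round 4.

4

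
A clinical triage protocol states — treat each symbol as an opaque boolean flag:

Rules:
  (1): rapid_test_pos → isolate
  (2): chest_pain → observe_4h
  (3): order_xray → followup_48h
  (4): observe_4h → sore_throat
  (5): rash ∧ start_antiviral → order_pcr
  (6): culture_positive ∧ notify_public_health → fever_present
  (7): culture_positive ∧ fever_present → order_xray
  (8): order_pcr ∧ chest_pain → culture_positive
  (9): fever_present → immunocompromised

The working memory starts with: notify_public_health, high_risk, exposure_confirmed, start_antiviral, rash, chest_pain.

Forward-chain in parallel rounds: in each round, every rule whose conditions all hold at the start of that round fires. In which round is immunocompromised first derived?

4

Round 1: (2) [chest_pain → observe_4h]; (5) [rash ∧ start_antiviral → order_pcr]. Adds observe_4h, order_pcr.
Round 2: (4) [observe_4h → sore_throat]; (8) [order_pcr ∧ chest_pain → culture_positive]. Adds sore_throat, culture_positive.
Round 3: (6) [culture_positive ∧ notify_public_health → fever_present]. Adds fever_present.
Round 4: (7) [culture_positive ∧ fever_present → order_xray]; (9) [fever_present → immunocompromised]. Adds order_xray, immunocompromised.
immunocompromised first appears in round 4.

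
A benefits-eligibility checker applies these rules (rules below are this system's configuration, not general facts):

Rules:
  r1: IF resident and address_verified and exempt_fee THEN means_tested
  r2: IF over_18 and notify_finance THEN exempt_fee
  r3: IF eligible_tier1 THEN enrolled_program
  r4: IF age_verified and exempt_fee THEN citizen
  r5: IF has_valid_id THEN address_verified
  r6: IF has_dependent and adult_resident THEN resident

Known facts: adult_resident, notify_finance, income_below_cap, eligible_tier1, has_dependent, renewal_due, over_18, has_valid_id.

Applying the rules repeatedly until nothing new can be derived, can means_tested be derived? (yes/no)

yes

Round 1 fires r2, r3, r5, r6, giving exempt_fee, enrolled_program, address_verified, resident.
Round 2 fires r1, giving means_tested.
means_tested appears in round 2, so it is derivable.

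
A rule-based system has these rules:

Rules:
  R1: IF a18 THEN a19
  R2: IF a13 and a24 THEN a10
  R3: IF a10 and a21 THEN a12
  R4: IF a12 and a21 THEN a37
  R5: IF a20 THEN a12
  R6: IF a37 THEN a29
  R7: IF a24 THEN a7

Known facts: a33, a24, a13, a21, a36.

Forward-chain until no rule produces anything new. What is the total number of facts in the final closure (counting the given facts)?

10

Round 1 fires R2, R7, giving a10, a7.
Round 2 fires R3, giving a12.
Round 3 fires R4, giving a37.
Round 4 fires R6, giving a29.
Closure: {a10, a12, a13, a21, a24, a29, a33, a36, a37, a7} — 10 facts.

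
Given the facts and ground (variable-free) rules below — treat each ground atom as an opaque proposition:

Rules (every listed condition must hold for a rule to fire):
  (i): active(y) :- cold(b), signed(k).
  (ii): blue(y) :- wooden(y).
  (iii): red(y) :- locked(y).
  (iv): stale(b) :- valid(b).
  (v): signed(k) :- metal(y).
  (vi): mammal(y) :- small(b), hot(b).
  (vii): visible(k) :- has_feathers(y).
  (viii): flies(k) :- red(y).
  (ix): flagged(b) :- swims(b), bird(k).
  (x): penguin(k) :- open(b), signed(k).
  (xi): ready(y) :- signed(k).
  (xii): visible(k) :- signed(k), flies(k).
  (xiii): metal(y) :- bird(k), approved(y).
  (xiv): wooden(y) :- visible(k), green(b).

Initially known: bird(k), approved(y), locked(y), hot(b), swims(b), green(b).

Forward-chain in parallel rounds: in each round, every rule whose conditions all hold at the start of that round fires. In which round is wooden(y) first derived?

Round 1: (iii) [red(y) :- locked(y).]; (ix) [flagged(b) :- swims(b), bird(k).]; (xiii) [metal(y) :- bird(k), approved(y).]. New: red(y), flagged(b), metal(y).
Round 2: (v) [signed(k) :- metal(y).]; (viii) [flies(k) :- red(y).]. New: signed(k), flies(k).
Round 3: (xi) [ready(y) :- signed(k).]; (xii) [visible(k) :- signed(k), flies(k).]. New: ready(y), visible(k).
Round 4: (xiv) [wooden(y) :- visible(k), green(b).]. New: wooden(y).
wooden(y) first appears in round 4.

4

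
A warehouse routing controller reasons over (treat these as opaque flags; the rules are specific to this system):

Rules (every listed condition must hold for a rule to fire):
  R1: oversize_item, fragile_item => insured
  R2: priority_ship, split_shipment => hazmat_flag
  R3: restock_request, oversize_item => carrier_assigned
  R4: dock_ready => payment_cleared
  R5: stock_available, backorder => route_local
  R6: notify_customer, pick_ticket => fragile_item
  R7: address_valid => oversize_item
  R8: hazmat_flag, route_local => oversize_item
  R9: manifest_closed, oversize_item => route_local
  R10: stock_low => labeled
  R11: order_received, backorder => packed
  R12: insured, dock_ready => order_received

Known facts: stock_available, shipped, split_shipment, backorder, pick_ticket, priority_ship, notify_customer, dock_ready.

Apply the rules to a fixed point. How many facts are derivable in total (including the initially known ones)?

16

[1] R2 [priority_ship, split_shipment => hazmat_flag]; R4 [dock_ready => payment_cleared]; R5 [stock_available, backorder => route_local]; R6 [notify_customer, pick_ticket => fragile_item]. ⇒ new: hazmat_flag, payment_cleared, route_local, fragile_item.
[2] R8 [hazmat_flag, route_local => oversize_item]. ⇒ new: oversize_item.
[3] R1 [oversize_item, fragile_item => insured]. ⇒ new: insured.
[4] R12 [insured, dock_ready => order_received]. ⇒ new: order_received.
[5] R11 [order_received, backorder => packed]. ⇒ new: packed.
Closure: {backorder, dock_ready, fragile_item, hazmat_flag, insured, notify_customer, order_received, oversize_item, packed, payment_cleared, pick_ticket, priority_ship, route_local, shipped, split_shipment, stock_available} — 16 facts.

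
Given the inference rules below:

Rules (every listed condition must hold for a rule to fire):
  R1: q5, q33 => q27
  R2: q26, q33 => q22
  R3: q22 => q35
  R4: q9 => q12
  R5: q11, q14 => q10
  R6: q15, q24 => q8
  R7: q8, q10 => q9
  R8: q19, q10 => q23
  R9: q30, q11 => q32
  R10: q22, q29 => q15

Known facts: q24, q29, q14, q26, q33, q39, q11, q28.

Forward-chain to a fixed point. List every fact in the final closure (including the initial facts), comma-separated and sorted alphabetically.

q10, q11, q12, q14, q15, q22, q24, q26, q28, q29, q33, q35, q39, q8, q9

Round 1 fires R2, R5, giving q22, q10.
Round 2 fires R3, R10, giving q35, q15.
Round 3 fires R6, giving q8.
Round 4 fires R7, giving q9.
Round 5 fires R4, giving q12.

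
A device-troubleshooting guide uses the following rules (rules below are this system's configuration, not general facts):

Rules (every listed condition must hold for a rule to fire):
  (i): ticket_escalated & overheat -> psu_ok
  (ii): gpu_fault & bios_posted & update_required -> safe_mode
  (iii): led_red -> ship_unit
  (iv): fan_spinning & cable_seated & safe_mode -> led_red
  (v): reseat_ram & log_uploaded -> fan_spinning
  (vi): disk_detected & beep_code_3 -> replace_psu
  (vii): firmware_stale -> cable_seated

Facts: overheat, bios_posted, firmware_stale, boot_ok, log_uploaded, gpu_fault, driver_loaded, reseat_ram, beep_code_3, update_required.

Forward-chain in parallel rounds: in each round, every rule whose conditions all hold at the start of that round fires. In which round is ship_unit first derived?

Round 1: (ii) [gpu_fault & bios_posted & update_required -> safe_mode]; (v) [reseat_ram & log_uploaded -> fan_spinning]; (vii) [firmware_stale -> cable_seated]. New: safe_mode, fan_spinning, cable_seated.
Round 2: (iv) [fan_spinning & cable_seated & safe_mode -> led_red]. New: led_red.
Round 3: (iii) [led_red -> ship_unit]. New: ship_unit.
ship_unit first appears in round 3.

3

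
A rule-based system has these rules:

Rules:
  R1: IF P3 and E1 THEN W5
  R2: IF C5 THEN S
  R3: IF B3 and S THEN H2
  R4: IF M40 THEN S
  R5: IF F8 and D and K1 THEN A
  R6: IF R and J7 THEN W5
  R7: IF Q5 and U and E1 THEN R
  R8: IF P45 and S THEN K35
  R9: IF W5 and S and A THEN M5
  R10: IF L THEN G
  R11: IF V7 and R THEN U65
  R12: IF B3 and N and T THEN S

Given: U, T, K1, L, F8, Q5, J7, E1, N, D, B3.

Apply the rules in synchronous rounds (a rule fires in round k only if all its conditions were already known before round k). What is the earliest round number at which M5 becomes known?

3

[1] R5 [IF F8 and D and K1 THEN A]; R7 [IF Q5 and U and E1 THEN R]; R10 [IF L THEN G]; R12 [IF B3 and N and T THEN S]. ⇒ new: A, R, G, S.
[2] R3 [IF B3 and S THEN H2]; R6 [IF R and J7 THEN W5]. ⇒ new: H2, W5.
[3] R9 [IF W5 and S and A THEN M5]. ⇒ new: M5.
M5 first appears in round 3.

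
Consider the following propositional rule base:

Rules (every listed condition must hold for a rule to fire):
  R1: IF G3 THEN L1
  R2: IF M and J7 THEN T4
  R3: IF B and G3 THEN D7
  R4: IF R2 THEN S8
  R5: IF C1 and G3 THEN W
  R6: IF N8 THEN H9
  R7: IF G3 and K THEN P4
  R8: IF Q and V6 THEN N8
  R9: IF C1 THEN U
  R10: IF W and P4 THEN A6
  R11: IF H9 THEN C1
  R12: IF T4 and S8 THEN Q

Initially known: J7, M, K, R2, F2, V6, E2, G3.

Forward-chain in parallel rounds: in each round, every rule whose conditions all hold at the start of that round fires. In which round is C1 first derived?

Round 1: R1 [IF G3 THEN L1]; R2 [IF M and J7 THEN T4]; R4 [IF R2 THEN S8]; R7 [IF G3 and K THEN P4]. New: L1, T4, S8, P4.
Round 2: R12 [IF T4 and S8 THEN Q]. New: Q.
Round 3: R8 [IF Q and V6 THEN N8]. New: N8.
Round 4: R6 [IF N8 THEN H9]. New: H9.
Round 5: R11 [IF H9 THEN C1]. New: C1.
C1 first appears in round 5.

5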